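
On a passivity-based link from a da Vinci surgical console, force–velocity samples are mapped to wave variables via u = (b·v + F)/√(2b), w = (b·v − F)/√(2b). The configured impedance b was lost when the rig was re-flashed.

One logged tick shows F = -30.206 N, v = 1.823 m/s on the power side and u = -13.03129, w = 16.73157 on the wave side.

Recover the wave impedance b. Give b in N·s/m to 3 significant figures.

b = 2.06 N·s/m

u + w = 3.70028;  u + w = √(2b)·v, so √(2b) = 3.70028/1.823 = 2.02978.
b = (√(2b))²/2 = 4.11999/2 = 2.05999.
(Check via u − w = 2F/√(2b): u − w = -29.76286, 2F/√(2b) = -29.76290.)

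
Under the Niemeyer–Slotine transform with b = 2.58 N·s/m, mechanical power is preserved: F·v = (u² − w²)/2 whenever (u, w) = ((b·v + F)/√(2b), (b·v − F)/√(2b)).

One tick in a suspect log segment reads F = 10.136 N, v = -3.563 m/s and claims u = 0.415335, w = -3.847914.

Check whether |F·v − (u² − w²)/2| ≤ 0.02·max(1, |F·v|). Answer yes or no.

F·v = 10.136×(-3.563) = -36.114568 W.
(u² − w²)/2 = (0.172503 − 14.806442)/2 = -7.316969 W.
|Δ| = 28.797599;  2% of max(1, |F·v|) = 0.722291.

no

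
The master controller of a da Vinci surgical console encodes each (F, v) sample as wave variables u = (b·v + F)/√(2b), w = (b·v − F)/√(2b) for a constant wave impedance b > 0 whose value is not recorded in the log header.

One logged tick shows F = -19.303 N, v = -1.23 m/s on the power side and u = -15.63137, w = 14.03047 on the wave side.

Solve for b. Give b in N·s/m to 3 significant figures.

b = 0.847 N·s/m

u + w = -1.6009;  u + w = √(2b)·v, so √(2b) = -1.6009/(-1.23) = 1.3015.
b = (√(2b))²/2 = 1.6940/2 = 0.8470.
(Check via u − w = 2F/√(2b): u − w = -29.6618, 2F/√(2b) = -29.6617.)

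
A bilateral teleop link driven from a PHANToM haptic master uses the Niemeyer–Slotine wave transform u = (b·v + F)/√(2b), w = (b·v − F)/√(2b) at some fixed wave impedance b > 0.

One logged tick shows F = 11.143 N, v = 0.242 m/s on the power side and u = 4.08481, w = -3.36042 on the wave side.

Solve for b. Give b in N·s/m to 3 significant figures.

u + w = 0.7244;  u + w = √(2b)·v, so √(2b) = 0.7244/0.242 = 2.9933.
b = (√(2b))²/2 = 8.9601/2 = 4.4801.
(Check via u − w = 2F/√(2b): u − w = 7.4452, 2F/√(2b) = 7.4452.)

b = 4.48 N·s/m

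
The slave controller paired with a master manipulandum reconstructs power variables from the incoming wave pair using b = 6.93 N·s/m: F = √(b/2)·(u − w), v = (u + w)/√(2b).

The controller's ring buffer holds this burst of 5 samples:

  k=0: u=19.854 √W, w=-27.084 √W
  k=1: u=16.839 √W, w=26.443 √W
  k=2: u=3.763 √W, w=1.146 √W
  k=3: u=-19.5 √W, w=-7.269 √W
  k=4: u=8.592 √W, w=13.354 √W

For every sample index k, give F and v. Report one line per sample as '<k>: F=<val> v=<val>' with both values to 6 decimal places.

0: F=87.372789 v=-1.942033
1: F=-17.877376 v=11.625877
2: F=4.871417 v=1.318595
3: F=-22.767408 v=-7.190358
4: F=-8.864230 v=5.894864

k=0: u−w=46.938000, u+w=-7.230000; √(b/2)=1.861451, √(2b)=3.722902; F=1.861451×46.938=87.372789, v=-7.230000/3.722902=-1.942033
k=1: u−w=-9.604000, u+w=43.282000; √(b/2)=1.861451, √(2b)=3.722902; F=1.861451×(-9.604)=-17.877376, v=43.282000/3.722902=11.625877
k=2: u−w=2.617000, u+w=4.909000; √(b/2)=1.861451, √(2b)=3.722902; F=1.861451×2.617=4.871417, v=4.909000/3.722902=1.318595
k=3: u−w=-12.231000, u+w=-26.769000; √(b/2)=1.861451, √(2b)=3.722902; F=1.861451×(-12.231)=-22.767408, v=-26.769000/3.722902=-7.190358
k=4: u−w=-4.762000, u+w=21.946000; √(b/2)=1.861451, √(2b)=3.722902; F=1.861451×(-4.762)=-8.864230, v=21.946000/3.722902=5.894864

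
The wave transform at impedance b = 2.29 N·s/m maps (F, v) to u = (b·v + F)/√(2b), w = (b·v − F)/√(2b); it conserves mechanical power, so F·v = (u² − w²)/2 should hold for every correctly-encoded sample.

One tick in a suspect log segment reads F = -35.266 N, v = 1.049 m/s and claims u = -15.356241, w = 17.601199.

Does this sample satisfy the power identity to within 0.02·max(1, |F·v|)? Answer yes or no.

F·v = (-35.266)×1.049 = -36.994034 W.
(u² − w²)/2 = (235.814138 − 309.802206)/2 = -36.994034 W.
|Δ| = 0.000000;  2% of max(1, |F·v|) = 0.739881.

yes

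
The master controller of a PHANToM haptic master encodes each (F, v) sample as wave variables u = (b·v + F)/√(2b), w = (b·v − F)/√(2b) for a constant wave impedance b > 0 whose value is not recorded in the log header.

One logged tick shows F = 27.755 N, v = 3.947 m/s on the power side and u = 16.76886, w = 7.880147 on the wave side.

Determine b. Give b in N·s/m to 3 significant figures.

u + w = 24.649007;  u + w = √(2b)·v, so √(2b) = 24.649007/3.947 = 6.244998.
b = (√(2b))²/2 = 39.000000/2 = 19.500000.
(Check via u − w = 2F/√(2b): u − w = 8.888713, 2F/√(2b) = 8.888714.)

b = 19.5 N·s/m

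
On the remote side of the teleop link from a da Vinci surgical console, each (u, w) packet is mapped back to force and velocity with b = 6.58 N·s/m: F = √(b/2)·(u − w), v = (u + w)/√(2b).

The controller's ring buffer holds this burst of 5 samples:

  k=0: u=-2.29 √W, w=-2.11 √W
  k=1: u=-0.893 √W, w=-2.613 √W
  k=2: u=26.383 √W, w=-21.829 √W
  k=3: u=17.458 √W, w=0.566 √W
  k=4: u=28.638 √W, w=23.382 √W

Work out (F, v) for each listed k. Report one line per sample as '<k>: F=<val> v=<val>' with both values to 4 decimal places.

k=0: u−w=-0.1800, u+w=-4.4000; √(b/2)=1.8138, √(2b)=3.6277; F=1.8138×(-0.18)=-0.3265, v=-4.4000/3.6277=-1.2129
k=1: u−w=1.7200, u+w=-3.5060; √(b/2)=1.8138, √(2b)=3.6277; F=1.8138×1.72=3.1198, v=-3.5060/3.6277=-0.9665
k=2: u−w=48.2120, u+w=4.5540; √(b/2)=1.8138, √(2b)=3.6277; F=1.8138×48.212=87.4486, v=4.5540/3.6277=1.2554
k=3: u−w=16.8920, u+w=18.0240; √(b/2)=1.8138, √(2b)=3.6277; F=1.8138×16.892=30.6393, v=18.0240/3.6277=4.9685
k=4: u−w=5.2560, u+w=52.0200; √(b/2)=1.8138, √(2b)=3.6277; F=1.8138×5.256=9.5335, v=52.0200/3.6277=14.3398

0: F=-0.3265 v=-1.2129
1: F=3.1198 v=-0.9665
2: F=87.4486 v=1.2554
3: F=30.6393 v=4.9685
4: F=9.5335 v=14.3398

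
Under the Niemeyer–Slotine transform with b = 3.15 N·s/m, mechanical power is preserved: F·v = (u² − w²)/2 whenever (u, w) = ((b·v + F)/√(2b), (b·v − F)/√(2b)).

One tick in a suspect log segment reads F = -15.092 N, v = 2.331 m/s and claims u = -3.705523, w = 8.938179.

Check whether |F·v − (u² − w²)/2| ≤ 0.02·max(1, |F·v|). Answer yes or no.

F·v = (-15.092)×2.331 = -35.179452 W.
(u² − w²)/2 = (13.730901 − 79.891044)/2 = -33.080072 W.
|Δ| = 2.099380;  2% of max(1, |F·v|) = 0.703589.

no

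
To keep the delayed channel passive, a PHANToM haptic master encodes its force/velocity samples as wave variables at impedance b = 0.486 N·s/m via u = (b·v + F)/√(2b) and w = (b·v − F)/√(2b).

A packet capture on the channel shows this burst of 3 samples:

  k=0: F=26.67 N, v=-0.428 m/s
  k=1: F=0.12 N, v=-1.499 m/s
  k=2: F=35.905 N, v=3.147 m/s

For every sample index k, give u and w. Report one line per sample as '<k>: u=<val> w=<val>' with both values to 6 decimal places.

0: u=26.840426 w=-27.262391
1: u=-0.617216 w=-0.860649
2: u=37.969793 w=-34.867164

k=0: b·v=0.486×(-0.428)=-0.208008; √(2b)=0.985901; u=(-0.208008+26.67)/0.985901=26.840426, w=(-0.208008−26.67)/0.985901=-27.262391
k=1: b·v=0.486×(-1.499)=-0.728514; √(2b)=0.985901; u=(-0.728514+0.12)/0.985901=-0.617216, w=(-0.728514−0.12)/0.985901=-0.860649
k=2: b·v=0.486×3.147=1.529442; √(2b)=0.985901; u=(1.529442+35.905)/0.985901=37.969793, w=(1.529442−35.905)/0.985901=-34.867164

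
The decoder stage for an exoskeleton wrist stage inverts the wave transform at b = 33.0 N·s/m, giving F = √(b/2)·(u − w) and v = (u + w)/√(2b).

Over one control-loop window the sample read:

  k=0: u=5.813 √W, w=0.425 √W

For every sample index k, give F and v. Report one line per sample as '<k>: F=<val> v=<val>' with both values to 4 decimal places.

k=0: u−w=5.3880, u+w=6.2380; √(b/2)=4.0620, √(2b)=8.1240; F=4.0620×5.388=21.8862, v=6.2380/8.1240=0.7678

0: F=21.8862 v=0.7678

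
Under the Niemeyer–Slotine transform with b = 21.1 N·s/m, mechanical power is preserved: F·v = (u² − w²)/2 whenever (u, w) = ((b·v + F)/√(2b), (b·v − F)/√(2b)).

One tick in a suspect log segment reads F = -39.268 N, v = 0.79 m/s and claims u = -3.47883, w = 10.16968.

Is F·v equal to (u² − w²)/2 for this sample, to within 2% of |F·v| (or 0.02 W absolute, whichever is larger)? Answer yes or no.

F·v = (-39.268)×0.79 = -31.0217 W.
(u² − w²)/2 = (12.1023 − 103.4224)/2 = -45.6601 W.
|Δ| = 14.6383;  2% of max(1, |F·v|) = 0.6204.

no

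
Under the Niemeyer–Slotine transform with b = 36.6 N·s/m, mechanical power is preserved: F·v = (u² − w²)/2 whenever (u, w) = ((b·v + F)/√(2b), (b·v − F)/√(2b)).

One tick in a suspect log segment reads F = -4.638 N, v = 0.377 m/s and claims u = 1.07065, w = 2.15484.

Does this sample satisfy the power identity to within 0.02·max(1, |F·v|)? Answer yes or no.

F·v = (-4.638)×0.377 = -1.74853 W.
(u² − w²)/2 = (1.14629 − 4.64334)/2 = -1.74852 W.
|Δ| = 0.00000;  2% of max(1, |F·v|) = 0.03497.

yes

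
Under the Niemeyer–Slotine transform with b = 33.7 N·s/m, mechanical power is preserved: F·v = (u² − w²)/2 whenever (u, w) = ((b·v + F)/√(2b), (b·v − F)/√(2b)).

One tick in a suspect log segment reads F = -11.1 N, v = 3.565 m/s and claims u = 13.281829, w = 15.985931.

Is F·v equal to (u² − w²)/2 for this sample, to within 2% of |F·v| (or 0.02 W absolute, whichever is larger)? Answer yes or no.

yes

F·v = (-11.1)×3.565 = -39.571500 W.
(u² − w²)/2 = (176.406982 − 255.549990)/2 = -39.571504 W.
|Δ| = 0.000004;  2% of max(1, |F·v|) = 0.791430.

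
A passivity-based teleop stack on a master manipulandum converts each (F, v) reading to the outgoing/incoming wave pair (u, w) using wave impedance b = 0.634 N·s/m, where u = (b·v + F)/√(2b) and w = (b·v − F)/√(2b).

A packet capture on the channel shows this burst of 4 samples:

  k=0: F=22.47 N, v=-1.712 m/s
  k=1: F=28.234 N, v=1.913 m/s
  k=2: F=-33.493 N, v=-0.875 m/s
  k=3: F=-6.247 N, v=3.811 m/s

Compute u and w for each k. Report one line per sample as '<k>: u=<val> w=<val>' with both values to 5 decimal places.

k=0: b·v=0.634×(-1.712)=-1.08541; √(2b)=1.12606; u=(-1.08541+22.47)/1.12606=18.99072, w=(-1.08541−22.47)/1.12606=-20.91852
k=1: b·v=0.634×1.913=1.21284; √(2b)=1.12606; u=(1.21284+28.234)/1.12606=26.15045, w=(1.21284−28.234)/1.12606=-23.99630
k=2: b·v=0.634×(-0.875)=-0.55475; √(2b)=1.12606; u=(-0.55475+(-33.493))/1.12606=-30.23631, w=(-0.55475−(-33.493))/1.12606=29.25101
k=3: b·v=0.634×3.811=2.41617; √(2b)=1.12606; u=(2.41617+(-6.247))/1.12606=-3.40199, w=(2.41617−(-6.247))/1.12606=7.69338

0: u=18.99072 w=-20.91852
1: u=26.15045 w=-23.99630
2: u=-30.23631 w=29.25101
3: u=-3.40199 w=7.69338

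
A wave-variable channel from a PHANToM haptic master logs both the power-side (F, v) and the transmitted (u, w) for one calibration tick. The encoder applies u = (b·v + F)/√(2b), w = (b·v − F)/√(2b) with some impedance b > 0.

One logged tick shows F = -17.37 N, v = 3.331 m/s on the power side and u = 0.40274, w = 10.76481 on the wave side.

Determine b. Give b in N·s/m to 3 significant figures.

b = 5.62 N·s/m

u + w = 11.16755;  u + w = √(2b)·v, so √(2b) = 11.16755/3.331 = 3.35261.
b = (√(2b))²/2 = 11.24001/2 = 5.62000.
(Check via u − w = 2F/√(2b): u − w = -10.36207, 2F/√(2b) = -10.36207.)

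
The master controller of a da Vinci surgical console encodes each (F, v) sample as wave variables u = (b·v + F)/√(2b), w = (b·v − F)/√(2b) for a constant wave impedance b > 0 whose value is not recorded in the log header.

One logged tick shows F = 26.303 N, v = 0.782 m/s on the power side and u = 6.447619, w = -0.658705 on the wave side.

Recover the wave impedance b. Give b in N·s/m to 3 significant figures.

u + w = 5.788914;  u + w = √(2b)·v, so √(2b) = 5.788914/0.782 = 7.402703.
b = (√(2b))²/2 = 54.800017/2 = 27.400008.
(Check via u − w = 2F/√(2b): u − w = 7.106324, 2F/√(2b) = 7.106323.)

b = 27.4 N·s/m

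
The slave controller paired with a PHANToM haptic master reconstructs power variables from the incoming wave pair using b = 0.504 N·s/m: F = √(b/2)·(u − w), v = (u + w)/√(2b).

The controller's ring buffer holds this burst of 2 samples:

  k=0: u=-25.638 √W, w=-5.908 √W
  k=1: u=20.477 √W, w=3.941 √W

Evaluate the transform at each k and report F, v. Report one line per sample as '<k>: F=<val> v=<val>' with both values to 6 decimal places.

0: F=-9.904381 v=-31.420568
1: F=8.301006 v=24.320910

k=0: u−w=-19.730000, u+w=-31.546000; √(b/2)=0.501996, √(2b)=1.003992; F=0.501996×(-19.73)=-9.904381, v=-31.546000/1.003992=-31.420568
k=1: u−w=16.536000, u+w=24.418000; √(b/2)=0.501996, √(2b)=1.003992; F=0.501996×16.536=8.301006, v=24.418000/1.003992=24.320910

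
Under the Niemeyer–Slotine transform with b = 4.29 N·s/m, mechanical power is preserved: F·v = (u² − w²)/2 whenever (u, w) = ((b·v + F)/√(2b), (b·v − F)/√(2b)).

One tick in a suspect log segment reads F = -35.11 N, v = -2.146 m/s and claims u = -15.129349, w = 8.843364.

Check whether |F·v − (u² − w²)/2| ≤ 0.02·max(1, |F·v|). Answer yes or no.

F·v = (-35.11)×(-2.146) = 75.346060 W.
(u² − w²)/2 = (228.897201 − 78.205087)/2 = 75.346057 W.
|Δ| = 0.000003;  2% of max(1, |F·v|) = 1.506921.

yes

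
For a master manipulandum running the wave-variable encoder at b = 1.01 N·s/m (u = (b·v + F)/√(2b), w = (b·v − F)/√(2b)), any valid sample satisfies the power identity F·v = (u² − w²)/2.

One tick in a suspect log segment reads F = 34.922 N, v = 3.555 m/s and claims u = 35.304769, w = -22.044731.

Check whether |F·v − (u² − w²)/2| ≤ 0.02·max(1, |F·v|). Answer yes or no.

no

F·v = 34.922×3.555 = 124.147710 W.
(u² − w²)/2 = (1246.426714 − 485.970165)/2 = 380.228275 W.
|Δ| = 256.080565;  2% of max(1, |F·v|) = 2.482954.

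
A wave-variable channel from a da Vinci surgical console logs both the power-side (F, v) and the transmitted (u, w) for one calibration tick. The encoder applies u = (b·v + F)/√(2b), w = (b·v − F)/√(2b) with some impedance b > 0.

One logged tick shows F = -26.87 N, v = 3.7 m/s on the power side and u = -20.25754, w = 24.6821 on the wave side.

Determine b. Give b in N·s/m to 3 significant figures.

b = 0.715 N·s/m

u + w = 4.4246;  u + w = √(2b)·v, so √(2b) = 4.4246/3.7 = 1.1958.
b = (√(2b))²/2 = 1.4300/2 = 0.7150.
(Check via u − w = 2F/√(2b): u − w = -44.9396, 2F/√(2b) = -44.9396.)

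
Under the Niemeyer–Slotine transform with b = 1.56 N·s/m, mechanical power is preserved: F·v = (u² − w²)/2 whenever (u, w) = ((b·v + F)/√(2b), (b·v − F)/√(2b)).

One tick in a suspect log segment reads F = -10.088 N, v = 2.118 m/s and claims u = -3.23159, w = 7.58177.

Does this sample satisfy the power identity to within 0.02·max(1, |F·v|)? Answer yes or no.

no

F·v = (-10.088)×2.118 = -21.3664 W.
(u² − w²)/2 = (10.4432 − 57.4832)/2 = -23.5200 W.
|Δ| = 2.1536;  2% of max(1, |F·v|) = 0.4273.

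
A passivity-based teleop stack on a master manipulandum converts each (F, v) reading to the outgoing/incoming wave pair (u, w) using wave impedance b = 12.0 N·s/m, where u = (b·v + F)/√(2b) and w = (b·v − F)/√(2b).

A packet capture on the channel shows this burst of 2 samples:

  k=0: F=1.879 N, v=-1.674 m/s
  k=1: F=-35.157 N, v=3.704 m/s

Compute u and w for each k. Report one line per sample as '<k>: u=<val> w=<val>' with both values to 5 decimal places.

0: u=-3.71690 w=-4.48400
1: u=1.89652 w=16.24930

k=0: b·v=12.0×(-1.674)=-20.08800; √(2b)=4.89898; u=(-20.08800+1.879)/4.89898=-3.71690, w=(-20.08800−1.879)/4.89898=-4.48400
k=1: b·v=12.0×3.704=44.44800; √(2b)=4.89898; u=(44.44800+(-35.157))/4.89898=1.89652, w=(44.44800−(-35.157))/4.89898=16.24930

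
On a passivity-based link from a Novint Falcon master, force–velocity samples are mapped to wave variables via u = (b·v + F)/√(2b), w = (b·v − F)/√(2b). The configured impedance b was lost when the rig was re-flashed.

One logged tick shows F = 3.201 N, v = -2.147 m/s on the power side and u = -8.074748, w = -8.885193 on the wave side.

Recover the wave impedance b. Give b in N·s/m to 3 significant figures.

u + w = -16.959941;  u + w = √(2b)·v, so √(2b) = -16.959941/(-2.147) = 7.899367.
b = (√(2b))²/2 = 62.399999/2 = 31.200000.
(Check via u − w = 2F/√(2b): u − w = 0.810445, 2F/√(2b) = 0.810445.)

b = 31.2 N·s/m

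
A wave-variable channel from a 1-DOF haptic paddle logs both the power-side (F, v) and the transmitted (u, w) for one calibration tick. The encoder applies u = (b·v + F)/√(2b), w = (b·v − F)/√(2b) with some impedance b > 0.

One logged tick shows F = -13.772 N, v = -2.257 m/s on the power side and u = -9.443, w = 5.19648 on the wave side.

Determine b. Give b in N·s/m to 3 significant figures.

u + w = -4.24652;  u + w = √(2b)·v, so √(2b) = -4.24652/(-2.257) = 1.88149.
b = (√(2b))²/2 = 3.54000/2 = 1.77000.
(Check via u − w = 2F/√(2b): u − w = -14.63948, 2F/√(2b) = -14.63947.)

b = 1.77 N·s/m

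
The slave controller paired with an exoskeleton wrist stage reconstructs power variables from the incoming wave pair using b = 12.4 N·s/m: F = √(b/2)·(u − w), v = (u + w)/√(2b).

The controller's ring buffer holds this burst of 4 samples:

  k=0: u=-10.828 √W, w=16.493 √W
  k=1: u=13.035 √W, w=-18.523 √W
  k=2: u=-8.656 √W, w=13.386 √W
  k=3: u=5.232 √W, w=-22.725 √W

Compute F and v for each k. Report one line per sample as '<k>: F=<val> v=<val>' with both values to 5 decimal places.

k=0: u−w=-27.32100, u+w=5.66500; √(b/2)=2.48998, √(2b)=4.97996; F=2.48998×(-27.321)=-68.02874, v=5.66500/4.97996=1.13756
k=1: u−w=31.55800, u+w=-5.48800; √(b/2)=2.48998, √(2b)=4.97996; F=2.48998×31.558=78.57879, v=-5.48800/4.97996=-1.10202
k=2: u−w=-22.04200, u+w=4.73000; √(b/2)=2.48998, √(2b)=4.97996; F=2.48998×(-22.042)=-54.88414, v=4.73000/4.97996=0.94981
k=3: u−w=27.95700, u+w=-17.49300; √(b/2)=2.48998, √(2b)=4.97996; F=2.48998×27.957=69.61237, v=-17.49300/4.97996=-3.51268

0: F=-68.02874 v=1.13756
1: F=78.57879 v=-1.10202
2: F=-54.88414 v=0.94981
3: F=69.61237 v=-3.51268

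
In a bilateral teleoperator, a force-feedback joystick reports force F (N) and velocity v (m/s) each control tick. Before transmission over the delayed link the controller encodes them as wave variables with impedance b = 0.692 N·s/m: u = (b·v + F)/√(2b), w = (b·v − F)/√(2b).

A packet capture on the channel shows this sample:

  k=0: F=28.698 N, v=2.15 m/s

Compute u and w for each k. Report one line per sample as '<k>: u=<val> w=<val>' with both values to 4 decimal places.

k=0: b·v=0.692×2.15=1.4878; √(2b)=1.1764; u=(1.4878+28.698)/1.1764=25.6587, w=(1.4878−28.698)/1.1764=-23.1294

0: u=25.6587 w=-23.1294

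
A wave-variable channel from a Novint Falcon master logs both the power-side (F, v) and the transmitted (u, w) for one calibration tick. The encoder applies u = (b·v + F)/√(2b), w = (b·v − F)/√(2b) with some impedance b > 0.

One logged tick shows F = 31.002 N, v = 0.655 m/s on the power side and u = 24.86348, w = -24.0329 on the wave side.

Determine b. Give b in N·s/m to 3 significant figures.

b = 0.804 N·s/m

u + w = 0.83058;  u + w = √(2b)·v, so √(2b) = 0.83058/0.655 = 1.26806.
b = (√(2b))²/2 = 1.60798/2 = 0.80399.
(Check via u − w = 2F/√(2b): u − w = 48.89638, 2F/√(2b) = 48.89670.)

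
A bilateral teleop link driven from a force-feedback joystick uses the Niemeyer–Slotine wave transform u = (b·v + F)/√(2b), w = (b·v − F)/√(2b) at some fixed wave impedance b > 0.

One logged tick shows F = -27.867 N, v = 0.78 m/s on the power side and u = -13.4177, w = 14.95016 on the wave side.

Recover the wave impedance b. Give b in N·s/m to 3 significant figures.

b = 1.93 N·s/m

u + w = 1.5325;  u + w = √(2b)·v, so √(2b) = 1.5325/0.78 = 1.9647.
b = (√(2b))²/2 = 3.8600/2 = 1.9300.
(Check via u − w = 2F/√(2b): u − w = -28.3679, 2F/√(2b) = -28.3678.)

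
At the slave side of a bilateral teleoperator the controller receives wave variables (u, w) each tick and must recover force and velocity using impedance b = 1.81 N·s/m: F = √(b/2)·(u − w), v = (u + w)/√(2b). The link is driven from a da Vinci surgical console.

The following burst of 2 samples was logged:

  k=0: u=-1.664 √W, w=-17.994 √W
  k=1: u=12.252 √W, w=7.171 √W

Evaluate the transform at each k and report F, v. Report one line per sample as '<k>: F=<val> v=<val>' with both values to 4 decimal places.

0: F=15.5350 v=-10.3320
1: F=4.8336 v=10.2085

k=0: u−w=16.3300, u+w=-19.6580; √(b/2)=0.9513, √(2b)=1.9026; F=0.9513×16.33=15.5350, v=-19.6580/1.9026=-10.3320
k=1: u−w=5.0810, u+w=19.4230; √(b/2)=0.9513, √(2b)=1.9026; F=0.9513×5.081=4.8336, v=19.4230/1.9026=10.2085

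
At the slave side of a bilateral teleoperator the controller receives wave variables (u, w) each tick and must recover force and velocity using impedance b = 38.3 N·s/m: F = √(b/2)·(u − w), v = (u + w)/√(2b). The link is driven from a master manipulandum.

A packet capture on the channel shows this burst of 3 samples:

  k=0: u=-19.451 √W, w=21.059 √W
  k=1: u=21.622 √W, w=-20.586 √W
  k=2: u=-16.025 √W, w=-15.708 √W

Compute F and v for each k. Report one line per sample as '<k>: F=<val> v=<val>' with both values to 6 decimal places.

0: F=-177.274648 v=0.183726
1: F=184.705217 v=0.118371
2: F=-1.387215 v=-3.625741

k=0: u−w=-40.510000, u+w=1.608000; √(b/2)=4.376071, √(2b)=8.752143; F=4.376071×(-40.51)=-177.274648, v=1.608000/8.752143=0.183726
k=1: u−w=42.208000, u+w=1.036000; √(b/2)=4.376071, √(2b)=8.752143; F=4.376071×42.208=184.705217, v=1.036000/8.752143=0.118371
k=2: u−w=-0.317000, u+w=-31.733000; √(b/2)=4.376071, √(2b)=8.752143; F=4.376071×(-0.317)=-1.387215, v=-31.733000/8.752143=-3.625741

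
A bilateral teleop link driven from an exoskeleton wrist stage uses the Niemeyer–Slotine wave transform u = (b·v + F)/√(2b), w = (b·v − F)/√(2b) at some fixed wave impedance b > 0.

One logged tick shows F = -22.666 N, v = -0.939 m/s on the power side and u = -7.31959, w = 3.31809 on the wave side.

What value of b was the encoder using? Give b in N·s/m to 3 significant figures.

u + w = -4.00150;  u + w = √(2b)·v, so √(2b) = -4.00150/(-0.939) = 4.26145.
b = (√(2b))²/2 = 18.15994/2 = 9.07997.
(Check via u − w = 2F/√(2b): u − w = -10.63768, 2F/√(2b) = -10.63770.)

b = 9.08 N·s/m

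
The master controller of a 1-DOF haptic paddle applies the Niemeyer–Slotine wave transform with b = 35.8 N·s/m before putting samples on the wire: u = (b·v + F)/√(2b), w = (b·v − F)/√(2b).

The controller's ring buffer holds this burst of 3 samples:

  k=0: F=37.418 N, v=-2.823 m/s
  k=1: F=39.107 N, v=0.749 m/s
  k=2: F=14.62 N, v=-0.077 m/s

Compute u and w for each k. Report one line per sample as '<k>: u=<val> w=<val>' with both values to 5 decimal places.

0: u=-7.52160 w=-16.36571
1: u=7.79056 w=-1.45276
2: u=1.40202 w=-2.05356

k=0: b·v=35.8×(-2.823)=-101.06340; √(2b)=8.46168; u=(-101.06340+37.418)/8.46168=-7.52160, w=(-101.06340−37.418)/8.46168=-16.36571
k=1: b·v=35.8×0.749=26.81420; √(2b)=8.46168; u=(26.81420+39.107)/8.46168=7.79056, w=(26.81420−39.107)/8.46168=-1.45276
k=2: b·v=35.8×(-0.077)=-2.75660; √(2b)=8.46168; u=(-2.75660+14.62)/8.46168=1.40202, w=(-2.75660−14.62)/8.46168=-2.05356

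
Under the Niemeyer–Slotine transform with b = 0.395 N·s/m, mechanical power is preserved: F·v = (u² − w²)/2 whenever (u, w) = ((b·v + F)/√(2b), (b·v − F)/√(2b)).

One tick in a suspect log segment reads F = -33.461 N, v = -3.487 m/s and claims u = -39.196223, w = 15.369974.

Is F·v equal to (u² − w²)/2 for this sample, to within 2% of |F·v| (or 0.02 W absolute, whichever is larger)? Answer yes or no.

F·v = (-33.461)×(-3.487) = 116.678507 W.
(u² − w²)/2 = (1536.343897 − 236.236101)/2 = 650.053898 W.
|Δ| = 533.375391;  2% of max(1, |F·v|) = 2.333570.

no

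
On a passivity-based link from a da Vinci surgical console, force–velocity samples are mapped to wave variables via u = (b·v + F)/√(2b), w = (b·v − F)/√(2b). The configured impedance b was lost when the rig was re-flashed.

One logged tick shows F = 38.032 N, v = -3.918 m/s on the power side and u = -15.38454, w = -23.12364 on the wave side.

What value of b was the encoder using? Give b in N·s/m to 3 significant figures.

b = 48.3 N·s/m

u + w = -38.50818;  u + w = √(2b)·v, so √(2b) = -38.50818/(-3.918) = 9.82853.
b = (√(2b))²/2 = 96.60000/2 = 48.30000.
(Check via u − w = 2F/√(2b): u − w = 7.73910, 2F/√(2b) = 7.73910.)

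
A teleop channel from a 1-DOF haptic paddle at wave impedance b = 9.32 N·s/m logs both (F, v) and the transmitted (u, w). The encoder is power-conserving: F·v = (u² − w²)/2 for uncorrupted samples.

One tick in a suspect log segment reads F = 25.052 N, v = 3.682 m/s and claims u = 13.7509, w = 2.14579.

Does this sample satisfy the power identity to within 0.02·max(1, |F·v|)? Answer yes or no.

yes

F·v = 25.052×3.682 = 92.24146 W.
(u² − w²)/2 = (189.08725 − 4.60441)/2 = 92.24142 W.
|Δ| = 0.00005;  2% of max(1, |F·v|) = 1.84483.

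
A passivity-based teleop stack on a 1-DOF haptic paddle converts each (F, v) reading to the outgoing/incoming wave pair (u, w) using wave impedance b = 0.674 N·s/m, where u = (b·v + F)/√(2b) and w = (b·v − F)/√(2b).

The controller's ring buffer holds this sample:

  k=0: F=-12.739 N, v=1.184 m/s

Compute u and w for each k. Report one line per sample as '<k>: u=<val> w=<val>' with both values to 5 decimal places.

k=0: b·v=0.674×1.184=0.79802; √(2b)=1.16103; u=(0.79802+(-12.739))/1.16103=-10.28478, w=(0.79802−(-12.739))/1.16103=11.65945

0: u=-10.28478 w=11.65945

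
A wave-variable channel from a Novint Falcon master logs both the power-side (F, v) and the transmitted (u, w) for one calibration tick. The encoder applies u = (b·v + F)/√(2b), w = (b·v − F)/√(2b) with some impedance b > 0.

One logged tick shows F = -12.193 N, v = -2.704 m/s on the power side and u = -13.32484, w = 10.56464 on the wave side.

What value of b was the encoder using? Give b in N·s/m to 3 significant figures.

b = 0.521 N·s/m

u + w = -2.76020;  u + w = √(2b)·v, so √(2b) = -2.76020/(-2.704) = 1.02078.
b = (√(2b))²/2 = 1.04200/2 = 0.52100.
(Check via u − w = 2F/√(2b): u − w = -23.88948, 2F/√(2b) = -23.88948.)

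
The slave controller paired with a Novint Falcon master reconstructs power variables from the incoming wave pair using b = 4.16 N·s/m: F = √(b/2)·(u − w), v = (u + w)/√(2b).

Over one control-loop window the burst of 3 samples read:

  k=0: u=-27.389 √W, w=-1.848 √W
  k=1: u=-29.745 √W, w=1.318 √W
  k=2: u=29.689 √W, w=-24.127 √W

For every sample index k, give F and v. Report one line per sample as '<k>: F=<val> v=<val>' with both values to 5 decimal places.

0: F=-36.83575 v=-10.13611
1: F=-44.79970 v=-9.85529
2: F=77.61454 v=1.92828

k=0: u−w=-25.54100, u+w=-29.23700; √(b/2)=1.44222, √(2b)=2.88444; F=1.44222×(-25.541)=-36.83575, v=-29.23700/2.88444=-10.13611
k=1: u−w=-31.06300, u+w=-28.42700; √(b/2)=1.44222, √(2b)=2.88444; F=1.44222×(-31.063)=-44.79970, v=-28.42700/2.88444=-9.85529
k=2: u−w=53.81600, u+w=5.56200; √(b/2)=1.44222, √(2b)=2.88444; F=1.44222×53.816=77.61454, v=5.56200/2.88444=1.92828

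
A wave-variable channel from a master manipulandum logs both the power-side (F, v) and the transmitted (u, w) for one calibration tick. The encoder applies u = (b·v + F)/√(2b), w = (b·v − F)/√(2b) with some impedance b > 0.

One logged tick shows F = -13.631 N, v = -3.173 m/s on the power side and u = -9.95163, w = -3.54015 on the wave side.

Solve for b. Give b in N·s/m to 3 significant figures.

u + w = -13.49178;  u + w = √(2b)·v, so √(2b) = -13.49178/(-3.173) = 4.25206.
b = (√(2b))²/2 = 18.08000/2 = 9.04000.
(Check via u − w = 2F/√(2b): u − w = -6.41148, 2F/√(2b) = -6.41148.)

b = 9.04 N·s/m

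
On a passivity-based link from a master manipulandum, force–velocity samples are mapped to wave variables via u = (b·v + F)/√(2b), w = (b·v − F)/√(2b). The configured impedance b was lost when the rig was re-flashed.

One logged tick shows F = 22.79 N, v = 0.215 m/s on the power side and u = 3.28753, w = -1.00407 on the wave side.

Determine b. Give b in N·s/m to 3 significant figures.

u + w = 2.28346;  u + w = √(2b)·v, so √(2b) = 2.28346/0.215 = 10.62074.
b = (√(2b))²/2 = 112.80021/2 = 56.40010.
(Check via u − w = 2F/√(2b): u − w = 4.29160, 2F/√(2b) = 4.29160.)

b = 56.4 N·s/m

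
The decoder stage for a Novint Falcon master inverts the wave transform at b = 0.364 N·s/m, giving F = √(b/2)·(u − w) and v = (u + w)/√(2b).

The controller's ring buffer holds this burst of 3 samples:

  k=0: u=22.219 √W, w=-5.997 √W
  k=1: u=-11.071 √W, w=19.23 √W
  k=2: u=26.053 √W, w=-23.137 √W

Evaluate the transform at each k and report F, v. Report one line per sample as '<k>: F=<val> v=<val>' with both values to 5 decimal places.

k=0: u−w=28.21600, u+w=16.22200; √(b/2)=0.42661, √(2b)=0.85323; F=0.42661×28.216=12.03736, v=16.22200/0.85323=19.01248
k=1: u−w=-30.30100, u+w=8.15900; √(b/2)=0.42661, √(2b)=0.85323; F=0.42661×(-30.301)=-12.92685, v=8.15900/0.85323=9.56250
k=2: u−w=49.19000, u+w=2.91600; √(b/2)=0.42661, √(2b)=0.85323; F=0.42661×49.19=20.98517, v=2.91600/0.85323=3.41760

0: F=12.03736 v=19.01248
1: F=-12.92685 v=9.56250
2: F=20.98517 v=3.41760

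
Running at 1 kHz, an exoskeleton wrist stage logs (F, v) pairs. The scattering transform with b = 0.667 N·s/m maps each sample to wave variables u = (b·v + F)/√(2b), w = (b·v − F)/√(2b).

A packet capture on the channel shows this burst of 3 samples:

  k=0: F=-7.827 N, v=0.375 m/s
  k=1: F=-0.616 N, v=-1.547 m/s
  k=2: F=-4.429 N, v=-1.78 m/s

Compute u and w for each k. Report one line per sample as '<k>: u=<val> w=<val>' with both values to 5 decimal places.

k=0: b·v=0.667×0.375=0.25013; √(2b)=1.15499; u=(0.25013+(-7.827))/1.15499=-6.56013, w=(0.25013−(-7.827))/1.15499=6.99325
k=1: b·v=0.667×(-1.547)=-1.03185; √(2b)=1.15499; u=(-1.03185+(-0.616))/1.15499=-1.42672, w=(-1.03185−(-0.616))/1.15499=-0.36005
k=2: b·v=0.667×(-1.78)=-1.18726; √(2b)=1.15499; u=(-1.18726+(-4.429))/1.15499=-4.86261, w=(-1.18726−(-4.429))/1.15499=2.80673

0: u=-6.56013 w=6.99325
1: u=-1.42672 w=-0.36005
2: u=-4.86261 w=2.80673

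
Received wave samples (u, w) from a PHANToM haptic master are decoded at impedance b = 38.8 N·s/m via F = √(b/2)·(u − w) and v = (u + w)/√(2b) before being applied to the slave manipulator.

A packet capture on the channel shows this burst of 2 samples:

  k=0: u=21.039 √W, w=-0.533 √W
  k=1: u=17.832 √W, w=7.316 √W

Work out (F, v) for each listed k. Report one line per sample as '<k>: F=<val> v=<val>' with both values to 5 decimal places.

0: F=95.01480 v=2.32782
1: F=46.31818 v=2.85478

k=0: u−w=21.57200, u+w=20.50600; √(b/2)=4.40454, √(2b)=8.80909; F=4.40454×21.572=95.01480, v=20.50600/8.80909=2.32782
k=1: u−w=10.51600, u+w=25.14800; √(b/2)=4.40454, √(2b)=8.80909; F=4.40454×10.516=46.31818, v=25.14800/8.80909=2.85478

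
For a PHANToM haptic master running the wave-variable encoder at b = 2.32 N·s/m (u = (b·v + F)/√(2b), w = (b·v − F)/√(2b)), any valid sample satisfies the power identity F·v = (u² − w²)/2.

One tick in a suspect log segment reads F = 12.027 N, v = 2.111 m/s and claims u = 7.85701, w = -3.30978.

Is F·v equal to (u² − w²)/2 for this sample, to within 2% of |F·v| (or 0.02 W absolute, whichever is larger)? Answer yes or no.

yes

F·v = 12.027×2.111 = 25.3890 W.
(u² − w²)/2 = (61.7326 − 10.9546)/2 = 25.3890 W.
|Δ| = 0.0000;  2% of max(1, |F·v|) = 0.5078.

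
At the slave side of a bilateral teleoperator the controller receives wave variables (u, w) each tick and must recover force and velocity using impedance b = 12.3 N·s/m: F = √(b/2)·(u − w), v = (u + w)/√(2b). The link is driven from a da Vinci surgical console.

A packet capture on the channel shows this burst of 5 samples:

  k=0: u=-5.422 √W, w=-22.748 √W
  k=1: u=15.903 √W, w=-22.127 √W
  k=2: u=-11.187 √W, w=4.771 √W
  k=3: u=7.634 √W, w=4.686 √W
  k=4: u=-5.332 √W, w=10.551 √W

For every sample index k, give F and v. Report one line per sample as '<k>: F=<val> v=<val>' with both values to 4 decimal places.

k=0: u−w=17.3260, u+w=-28.1700; √(b/2)=2.4799, √(2b)=4.9598; F=2.4799×17.326=42.9671, v=-28.1700/4.9598=-5.6796
k=1: u−w=38.0300, u+w=-6.2240; √(b/2)=2.4799, √(2b)=4.9598; F=2.4799×38.03=94.3113, v=-6.2240/4.9598=-1.2549
k=2: u−w=-15.9580, u+w=-6.4160; √(b/2)=2.4799, √(2b)=4.9598; F=2.4799×(-15.958)=-39.5746, v=-6.4160/4.9598=-1.2936
k=3: u−w=2.9480, u+w=12.3200; √(b/2)=2.4799, √(2b)=4.9598; F=2.4799×2.948=7.3108, v=12.3200/4.9598=2.4840
k=4: u−w=-15.8830, u+w=5.2190; √(b/2)=2.4799, √(2b)=4.9598; F=2.4799×(-15.883)=-39.3886, v=5.2190/4.9598=1.0523

0: F=42.9671 v=-5.6796
1: F=94.3113 v=-1.2549
2: F=-39.5746 v=-1.2936
3: F=7.3108 v=2.4840
4: F=-39.3886 v=1.0523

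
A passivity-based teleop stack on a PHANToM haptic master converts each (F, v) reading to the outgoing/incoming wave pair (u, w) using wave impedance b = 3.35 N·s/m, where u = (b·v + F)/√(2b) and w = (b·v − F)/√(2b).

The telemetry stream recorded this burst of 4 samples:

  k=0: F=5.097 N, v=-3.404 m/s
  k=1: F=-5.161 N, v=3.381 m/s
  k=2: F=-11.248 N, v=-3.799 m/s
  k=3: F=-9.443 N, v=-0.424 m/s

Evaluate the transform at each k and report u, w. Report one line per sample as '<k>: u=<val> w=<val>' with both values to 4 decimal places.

k=0: b·v=3.35×(-3.404)=-11.4034; √(2b)=2.5884; u=(-11.4034+5.097)/2.5884=-2.4364, w=(-11.4034−5.097)/2.5884=-6.3747
k=1: b·v=3.35×3.381=11.3263; √(2b)=2.5884; u=(11.3263+(-5.161))/2.5884=2.3819, w=(11.3263−(-5.161))/2.5884=6.3696
k=2: b·v=3.35×(-3.799)=-12.7266; √(2b)=2.5884; u=(-12.7266+(-11.248))/2.5884=-9.2622, w=(-12.7266−(-11.248))/2.5884=-0.5713
k=3: b·v=3.35×(-0.424)=-1.4204; √(2b)=2.5884; u=(-1.4204+(-9.443))/2.5884=-4.1969, w=(-1.4204−(-9.443))/2.5884=3.0994

0: u=-2.4364 w=-6.3747
1: u=2.3819 w=6.3696
2: u=-9.2622 w=-0.5713
3: u=-4.1969 w=3.0994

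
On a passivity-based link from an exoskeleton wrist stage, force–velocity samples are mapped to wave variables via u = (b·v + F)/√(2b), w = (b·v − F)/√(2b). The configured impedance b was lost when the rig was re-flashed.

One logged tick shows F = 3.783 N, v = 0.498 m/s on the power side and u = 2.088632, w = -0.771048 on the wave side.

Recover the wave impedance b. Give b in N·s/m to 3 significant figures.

u + w = 1.317584;  u + w = √(2b)·v, so √(2b) = 1.317584/0.498 = 2.645751.
b = (√(2b))²/2 = 6.999998/2 = 3.499999.
(Check via u − w = 2F/√(2b): u − w = 2.859680, 2F/√(2b) = 2.859680.)

b = 3.5 N·s/m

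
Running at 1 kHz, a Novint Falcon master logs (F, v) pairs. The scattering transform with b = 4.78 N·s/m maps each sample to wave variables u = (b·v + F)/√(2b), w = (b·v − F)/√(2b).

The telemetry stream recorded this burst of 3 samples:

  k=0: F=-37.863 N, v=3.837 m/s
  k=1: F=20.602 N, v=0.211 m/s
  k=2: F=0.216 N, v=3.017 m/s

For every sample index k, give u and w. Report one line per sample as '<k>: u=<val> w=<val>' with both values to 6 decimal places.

0: u=-6.313911 w=18.177627
1: u=6.989361 w=-6.336965
2: u=4.734028 w=4.594309

k=0: b·v=4.78×3.837=18.340860; √(2b)=3.091925; u=(18.340860+(-37.863))/3.091925=-6.313911, w=(18.340860−(-37.863))/3.091925=18.177627
k=1: b·v=4.78×0.211=1.008580; √(2b)=3.091925; u=(1.008580+20.602)/3.091925=6.989361, w=(1.008580−20.602)/3.091925=-6.336965
k=2: b·v=4.78×3.017=14.421260; √(2b)=3.091925; u=(14.421260+0.216)/3.091925=4.734028, w=(14.421260−0.216)/3.091925=4.594309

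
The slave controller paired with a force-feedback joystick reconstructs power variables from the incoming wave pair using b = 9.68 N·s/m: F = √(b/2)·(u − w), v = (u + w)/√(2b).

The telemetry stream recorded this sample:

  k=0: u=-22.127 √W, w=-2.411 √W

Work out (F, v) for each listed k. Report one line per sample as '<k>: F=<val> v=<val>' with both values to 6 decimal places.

0: F=-43.375200 v=-5.576818

k=0: u−w=-19.716000, u+w=-24.538000; √(b/2)=2.200000, √(2b)=4.400000; F=2.200000×(-19.716)=-43.375200, v=-24.538000/4.400000=-5.576818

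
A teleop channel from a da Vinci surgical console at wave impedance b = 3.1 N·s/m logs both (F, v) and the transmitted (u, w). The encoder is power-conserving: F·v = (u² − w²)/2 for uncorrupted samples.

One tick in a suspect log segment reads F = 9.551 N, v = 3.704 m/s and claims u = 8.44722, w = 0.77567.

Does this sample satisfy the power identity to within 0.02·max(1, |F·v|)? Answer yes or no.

yes

F·v = 9.551×3.704 = 35.37690 W.
(u² − w²)/2 = (71.35553 − 0.60166)/2 = 35.37693 W.
|Δ| = 0.00003;  2% of max(1, |F·v|) = 0.70754.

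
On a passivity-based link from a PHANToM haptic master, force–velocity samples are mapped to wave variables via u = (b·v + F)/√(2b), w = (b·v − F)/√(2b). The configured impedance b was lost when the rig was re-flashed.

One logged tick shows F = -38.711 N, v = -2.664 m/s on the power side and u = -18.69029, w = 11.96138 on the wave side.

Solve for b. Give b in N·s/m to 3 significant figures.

u + w = -6.7289;  u + w = √(2b)·v, so √(2b) = -6.7289/(-2.664) = 2.5259.
b = (√(2b))²/2 = 6.3800/2 = 3.1900.
(Check via u − w = 2F/√(2b): u − w = -30.6517, 2F/√(2b) = -30.6517.)

b = 3.19 N·s/m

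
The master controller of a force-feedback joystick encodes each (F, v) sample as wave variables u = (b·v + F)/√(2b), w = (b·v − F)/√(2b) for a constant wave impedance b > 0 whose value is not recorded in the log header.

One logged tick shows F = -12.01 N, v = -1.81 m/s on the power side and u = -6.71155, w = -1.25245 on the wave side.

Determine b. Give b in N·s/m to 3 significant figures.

b = 9.68 N·s/m

u + w = -7.96400;  u + w = √(2b)·v, so √(2b) = -7.96400/(-1.81) = 4.40000.
b = (√(2b))²/2 = 19.36000/2 = 9.68000.
(Check via u − w = 2F/√(2b): u − w = -5.45910, 2F/√(2b) = -5.45909.)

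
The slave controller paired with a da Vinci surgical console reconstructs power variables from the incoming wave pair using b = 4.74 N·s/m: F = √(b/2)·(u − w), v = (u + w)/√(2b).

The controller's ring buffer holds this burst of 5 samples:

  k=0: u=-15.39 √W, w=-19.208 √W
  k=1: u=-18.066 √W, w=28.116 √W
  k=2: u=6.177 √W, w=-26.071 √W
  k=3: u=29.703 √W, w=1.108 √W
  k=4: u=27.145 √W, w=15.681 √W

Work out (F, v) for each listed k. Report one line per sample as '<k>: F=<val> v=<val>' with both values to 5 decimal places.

0: F=5.87774 v=-11.23691
1: F=-71.09629 v=3.26409
2: F=49.64516 v=-6.46127
3: F=44.02144 v=10.00695
4: F=17.64860 v=13.90924

k=0: u−w=3.81800, u+w=-34.59800; √(b/2)=1.53948, √(2b)=3.07896; F=1.53948×3.818=5.87774, v=-34.59800/3.07896=-11.23691
k=1: u−w=-46.18200, u+w=10.05000; √(b/2)=1.53948, √(2b)=3.07896; F=1.53948×(-46.182)=-71.09629, v=10.05000/3.07896=3.26409
k=2: u−w=32.24800, u+w=-19.89400; √(b/2)=1.53948, √(2b)=3.07896; F=1.53948×32.248=49.64516, v=-19.89400/3.07896=-6.46127
k=3: u−w=28.59500, u+w=30.81100; √(b/2)=1.53948, √(2b)=3.07896; F=1.53948×28.595=44.02144, v=30.81100/3.07896=10.00695
k=4: u−w=11.46400, u+w=42.82600; √(b/2)=1.53948, √(2b)=3.07896; F=1.53948×11.464=17.64860, v=42.82600/3.07896=13.90924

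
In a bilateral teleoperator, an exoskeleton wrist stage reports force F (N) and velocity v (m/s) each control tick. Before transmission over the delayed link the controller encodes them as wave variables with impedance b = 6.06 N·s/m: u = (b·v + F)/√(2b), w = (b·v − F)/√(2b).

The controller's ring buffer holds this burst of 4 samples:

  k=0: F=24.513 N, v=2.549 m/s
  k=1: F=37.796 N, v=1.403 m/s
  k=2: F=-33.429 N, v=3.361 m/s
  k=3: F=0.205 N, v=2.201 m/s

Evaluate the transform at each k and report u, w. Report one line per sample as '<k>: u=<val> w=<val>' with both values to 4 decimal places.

0: u=11.4782 w=-2.6042
1: u=13.2988 w=-8.4144
2: u=-3.7518 w=15.4527
3: u=3.8901 w=3.7724

k=0: b·v=6.06×2.549=15.4469; √(2b)=3.4814; u=(15.4469+24.513)/3.4814=11.4782, w=(15.4469−24.513)/3.4814=-2.6042
k=1: b·v=6.06×1.403=8.5022; √(2b)=3.4814; u=(8.5022+37.796)/3.4814=13.2988, w=(8.5022−37.796)/3.4814=-8.4144
k=2: b·v=6.06×3.361=20.3677; √(2b)=3.4814; u=(20.3677+(-33.429))/3.4814=-3.7518, w=(20.3677−(-33.429))/3.4814=15.4527
k=3: b·v=6.06×2.201=13.3381; √(2b)=3.4814; u=(13.3381+0.205)/3.4814=3.8901, w=(13.3381−0.205)/3.4814=3.7724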